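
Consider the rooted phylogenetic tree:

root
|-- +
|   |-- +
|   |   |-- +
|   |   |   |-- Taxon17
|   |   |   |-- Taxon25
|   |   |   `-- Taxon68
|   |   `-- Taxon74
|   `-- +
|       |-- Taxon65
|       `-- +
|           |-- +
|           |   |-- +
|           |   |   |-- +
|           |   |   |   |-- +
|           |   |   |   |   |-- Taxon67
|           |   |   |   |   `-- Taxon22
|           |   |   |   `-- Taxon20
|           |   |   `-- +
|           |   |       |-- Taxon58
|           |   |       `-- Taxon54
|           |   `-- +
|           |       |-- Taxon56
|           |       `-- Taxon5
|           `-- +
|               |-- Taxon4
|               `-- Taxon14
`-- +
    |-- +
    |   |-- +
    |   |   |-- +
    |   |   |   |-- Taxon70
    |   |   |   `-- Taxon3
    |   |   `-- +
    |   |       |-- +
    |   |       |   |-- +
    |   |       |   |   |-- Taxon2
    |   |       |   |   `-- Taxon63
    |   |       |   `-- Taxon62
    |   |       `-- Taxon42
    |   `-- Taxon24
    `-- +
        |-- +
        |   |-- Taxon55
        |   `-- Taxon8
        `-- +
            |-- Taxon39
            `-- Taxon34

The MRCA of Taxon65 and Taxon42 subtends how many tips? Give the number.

25

The MRCA of Taxon65 and Taxon42 is the root, so the clade is the entire tree.
That clade contains 25 terminal taxa: Taxon14, Taxon17, Taxon2, Taxon20, Taxon22, Taxon24, Taxon25, Taxon3, Taxon34, Taxon39, Taxon4, Taxon42, Taxon5, Taxon54, Taxon55, Taxon56, Taxon58, Taxon62, Taxon63, Taxon65, Taxon67, Taxon68, Taxon70, Taxon74, Taxon8.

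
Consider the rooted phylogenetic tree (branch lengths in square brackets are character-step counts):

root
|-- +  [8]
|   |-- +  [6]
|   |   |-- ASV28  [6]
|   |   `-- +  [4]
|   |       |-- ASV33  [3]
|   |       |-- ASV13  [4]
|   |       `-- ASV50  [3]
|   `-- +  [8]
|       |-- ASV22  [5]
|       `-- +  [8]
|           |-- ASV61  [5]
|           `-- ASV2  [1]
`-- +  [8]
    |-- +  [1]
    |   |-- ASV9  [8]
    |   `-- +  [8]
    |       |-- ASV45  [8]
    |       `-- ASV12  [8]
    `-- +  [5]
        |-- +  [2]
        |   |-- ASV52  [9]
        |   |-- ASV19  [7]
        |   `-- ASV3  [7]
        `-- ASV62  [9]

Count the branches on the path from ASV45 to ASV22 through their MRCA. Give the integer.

The MRCA of ASV45 and ASV22 is the root of the tree.
From ASV45 up to that node: 4 branches. From ASV22 up to the same node: 3 branches. Total: 4 + 3 = 7.

7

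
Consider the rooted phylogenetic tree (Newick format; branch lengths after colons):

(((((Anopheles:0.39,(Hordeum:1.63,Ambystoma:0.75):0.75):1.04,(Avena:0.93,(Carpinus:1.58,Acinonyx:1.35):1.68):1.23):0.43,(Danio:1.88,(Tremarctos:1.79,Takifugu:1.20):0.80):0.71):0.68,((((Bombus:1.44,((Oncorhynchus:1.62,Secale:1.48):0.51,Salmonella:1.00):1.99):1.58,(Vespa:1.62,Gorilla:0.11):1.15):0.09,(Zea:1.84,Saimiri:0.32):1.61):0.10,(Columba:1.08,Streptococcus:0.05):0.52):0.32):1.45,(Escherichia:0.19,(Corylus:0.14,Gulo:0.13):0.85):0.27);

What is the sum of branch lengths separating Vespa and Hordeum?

7.81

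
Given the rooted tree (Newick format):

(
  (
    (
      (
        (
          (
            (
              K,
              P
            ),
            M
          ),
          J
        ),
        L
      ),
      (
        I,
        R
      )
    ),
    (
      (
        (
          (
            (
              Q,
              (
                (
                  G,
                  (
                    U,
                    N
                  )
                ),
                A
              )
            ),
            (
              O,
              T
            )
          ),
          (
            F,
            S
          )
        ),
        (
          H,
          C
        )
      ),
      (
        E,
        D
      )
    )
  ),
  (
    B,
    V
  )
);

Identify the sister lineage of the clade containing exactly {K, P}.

The clade containing exactly {K, P} attaches to the tree at the node subtending ((K,P),M).
The other lineage descending from that same node — the sister group — is the single tip M.

M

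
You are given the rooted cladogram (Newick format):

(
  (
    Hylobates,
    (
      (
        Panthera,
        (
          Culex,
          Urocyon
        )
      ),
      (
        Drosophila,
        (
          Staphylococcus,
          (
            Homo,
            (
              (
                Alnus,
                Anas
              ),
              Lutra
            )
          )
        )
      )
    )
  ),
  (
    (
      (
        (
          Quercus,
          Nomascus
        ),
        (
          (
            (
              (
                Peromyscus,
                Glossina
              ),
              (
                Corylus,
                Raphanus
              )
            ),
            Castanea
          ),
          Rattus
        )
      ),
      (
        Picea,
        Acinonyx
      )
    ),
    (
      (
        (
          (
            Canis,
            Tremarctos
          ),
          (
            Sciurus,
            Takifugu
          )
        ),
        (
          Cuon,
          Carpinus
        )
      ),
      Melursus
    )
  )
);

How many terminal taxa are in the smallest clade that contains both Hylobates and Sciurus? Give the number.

27

The MRCA of Hylobates and Sciurus is the root, so the clade is the entire tree.
That clade contains 27 terminal taxa: Acinonyx, Alnus, Anas, Canis, Carpinus, Castanea, Corylus, Culex, Cuon, Drosophila, Glossina, Homo, Hylobates, Lutra, Melursus, Nomascus, Panthera, Peromyscus, Picea, Quercus, Raphanus, Rattus, Sciurus, Staphylococcus, Takifugu, Tremarctos, Urocyon.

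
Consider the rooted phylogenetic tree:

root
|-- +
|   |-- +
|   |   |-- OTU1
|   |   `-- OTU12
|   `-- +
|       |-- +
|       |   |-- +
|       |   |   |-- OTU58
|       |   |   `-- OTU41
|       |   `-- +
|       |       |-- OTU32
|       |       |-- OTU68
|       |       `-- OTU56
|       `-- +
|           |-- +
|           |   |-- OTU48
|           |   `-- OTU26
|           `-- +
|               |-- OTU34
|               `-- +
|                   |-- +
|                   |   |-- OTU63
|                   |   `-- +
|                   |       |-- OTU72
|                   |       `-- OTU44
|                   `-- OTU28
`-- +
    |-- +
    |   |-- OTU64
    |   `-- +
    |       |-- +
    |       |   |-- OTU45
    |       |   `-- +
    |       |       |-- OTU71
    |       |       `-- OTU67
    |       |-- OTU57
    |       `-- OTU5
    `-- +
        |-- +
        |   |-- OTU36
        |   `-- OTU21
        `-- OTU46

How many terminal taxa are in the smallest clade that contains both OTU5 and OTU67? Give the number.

5

The MRCA of OTU5 and OTU67 is the node subtending ((OTU45,(OTU71,OTU67)),OTU57,OTU5).
That clade contains 5 terminal taxa: OTU45, OTU5, OTU57, OTU67, OTU71.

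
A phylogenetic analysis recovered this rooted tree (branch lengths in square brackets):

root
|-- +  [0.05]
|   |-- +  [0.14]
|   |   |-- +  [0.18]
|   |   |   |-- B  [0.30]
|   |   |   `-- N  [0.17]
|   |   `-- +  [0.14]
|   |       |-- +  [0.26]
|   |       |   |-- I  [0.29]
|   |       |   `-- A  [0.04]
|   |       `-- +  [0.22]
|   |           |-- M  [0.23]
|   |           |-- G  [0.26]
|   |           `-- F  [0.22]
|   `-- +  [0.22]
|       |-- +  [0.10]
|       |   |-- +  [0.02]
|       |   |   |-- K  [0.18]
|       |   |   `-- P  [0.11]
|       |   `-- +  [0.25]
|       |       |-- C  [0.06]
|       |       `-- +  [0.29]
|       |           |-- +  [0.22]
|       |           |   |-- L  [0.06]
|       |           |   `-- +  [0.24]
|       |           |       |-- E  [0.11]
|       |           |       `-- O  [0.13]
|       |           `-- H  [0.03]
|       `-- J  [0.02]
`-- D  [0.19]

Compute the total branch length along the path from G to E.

The path runs G → … → MRCA → … → E; the MRCA is the node subtending (((B,N),((I,A),(M,G,F))),(((K,P),(C,((L,(E,O)),H))),J)).
Branch lengths along that path: 0.26 + 0.22 + 0.14 + 0.14 + 0.22 + 0.10 + 0.25 + 0.29 + 0.22 + 0.24 + 0.11 = 2.19.

2.19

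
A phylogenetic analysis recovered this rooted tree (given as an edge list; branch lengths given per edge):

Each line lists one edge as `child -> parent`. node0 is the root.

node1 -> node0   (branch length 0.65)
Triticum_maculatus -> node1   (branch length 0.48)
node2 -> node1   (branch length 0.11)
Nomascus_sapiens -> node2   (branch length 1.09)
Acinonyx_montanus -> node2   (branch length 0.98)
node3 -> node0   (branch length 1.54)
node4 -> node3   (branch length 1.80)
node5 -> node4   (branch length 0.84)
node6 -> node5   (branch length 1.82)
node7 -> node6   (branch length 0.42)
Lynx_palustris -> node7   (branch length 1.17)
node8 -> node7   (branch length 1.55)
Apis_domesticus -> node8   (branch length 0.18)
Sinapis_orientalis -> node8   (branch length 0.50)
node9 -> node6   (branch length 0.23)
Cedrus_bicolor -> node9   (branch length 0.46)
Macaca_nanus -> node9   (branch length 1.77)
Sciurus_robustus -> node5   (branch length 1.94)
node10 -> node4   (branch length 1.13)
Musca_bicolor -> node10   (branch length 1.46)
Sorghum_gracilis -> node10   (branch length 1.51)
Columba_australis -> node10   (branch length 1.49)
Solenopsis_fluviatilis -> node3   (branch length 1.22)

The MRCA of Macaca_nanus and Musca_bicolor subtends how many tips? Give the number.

The MRCA of Macaca_nanus and Musca_bicolor is the node subtending ((((Lynx_palustris,(Apis_domesticus,Sinapis_orientalis)),(Cedrus_bicolor,Macaca_nanus)),Sciurus_robustus),(Musca_bicolor,Sorghum_gracilis,Columba_australis)).
That clade contains 9 terminal taxa: Apis_domesticus, Cedrus_bicolor, Columba_australis, Lynx_palustris, Macaca_nanus, Musca_bicolor, Sciurus_robustus, Sinapis_orientalis, Sorghum_gracilis.

9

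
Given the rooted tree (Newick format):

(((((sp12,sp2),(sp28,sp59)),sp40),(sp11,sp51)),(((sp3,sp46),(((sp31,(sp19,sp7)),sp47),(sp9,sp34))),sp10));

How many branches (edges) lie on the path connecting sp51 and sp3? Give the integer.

The MRCA of sp51 and sp3 is the root of the tree.
From sp51 up to that node: 3 branches. From sp3 up to the same node: 4 branches. Total: 3 + 4 = 7.

7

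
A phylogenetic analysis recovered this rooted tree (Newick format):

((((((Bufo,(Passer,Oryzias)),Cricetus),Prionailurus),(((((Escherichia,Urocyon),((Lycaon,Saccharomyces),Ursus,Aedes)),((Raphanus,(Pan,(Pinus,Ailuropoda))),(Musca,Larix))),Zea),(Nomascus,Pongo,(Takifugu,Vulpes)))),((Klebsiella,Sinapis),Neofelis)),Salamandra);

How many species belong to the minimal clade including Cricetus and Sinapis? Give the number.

25

The MRCA of Cricetus and Sinapis is the node subtending (((((Bufo,(Passer,Oryzias)),Cricetus),Prionailurus),(((((Escherichia,Urocyon),((Lycaon,Saccharomyces),Ursus,Aedes)),((Raphanus,(Pan,(Pinus,Ailuropoda))),(Musca,Larix))),Zea),(Nomascus,Pongo,(Takifugu,Vulpes)))),((Klebsiella,Sinapis),Neofelis)).
That clade contains 25 terminal taxa: Aedes, Ailuropoda, Bufo, Cricetus, Escherichia, Klebsiella, Larix, Lycaon, Musca, Neofelis, Nomascus, Oryzias, Pan, Passer, Pinus, Pongo, Prionailurus, Raphanus, Saccharomyces, Sinapis, Takifugu, Urocyon, Ursus, Vulpes, Zea.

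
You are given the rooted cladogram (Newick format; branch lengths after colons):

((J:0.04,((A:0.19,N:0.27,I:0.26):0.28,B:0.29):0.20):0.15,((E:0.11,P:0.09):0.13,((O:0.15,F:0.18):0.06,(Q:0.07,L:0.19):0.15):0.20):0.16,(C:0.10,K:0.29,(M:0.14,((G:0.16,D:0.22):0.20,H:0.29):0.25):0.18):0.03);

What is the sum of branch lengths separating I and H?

1.64

The path runs I → … → MRCA → … → H; the MRCA is the root of the tree.
Branch lengths along that path: 0.26 + 0.28 + 0.20 + 0.15 + 0.03 + 0.18 + 0.25 + 0.29 = 1.64.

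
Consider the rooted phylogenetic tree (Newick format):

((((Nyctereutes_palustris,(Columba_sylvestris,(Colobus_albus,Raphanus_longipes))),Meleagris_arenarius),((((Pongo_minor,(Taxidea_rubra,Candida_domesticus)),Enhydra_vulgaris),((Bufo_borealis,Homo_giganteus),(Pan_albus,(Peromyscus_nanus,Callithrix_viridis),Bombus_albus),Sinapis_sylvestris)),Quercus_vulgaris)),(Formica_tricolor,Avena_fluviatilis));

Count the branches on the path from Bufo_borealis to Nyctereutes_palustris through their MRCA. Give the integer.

The MRCA of Bufo_borealis and Nyctereutes_palustris is the node subtending (((Nyctereutes_palustris,(Columba_sylvestris,(Colobus_albus,Raphanus_longipes))),Meleagris_arenarius),((((Pongo_minor,(Taxidea_rubra,Candida_domesticus)),Enhydra_vulgaris),((Bufo_borealis,Homo_giganteus),(Pan_albus,(Peromyscus_nanus,Callithrix_viridis),Bombus_albus),Sinapis_sylvestris)),Quercus_vulgaris)).
From Bufo_borealis up to that node: 5 branches. From Nyctereutes_palustris up to the same node: 3 branches. Total: 5 + 3 = 8.

8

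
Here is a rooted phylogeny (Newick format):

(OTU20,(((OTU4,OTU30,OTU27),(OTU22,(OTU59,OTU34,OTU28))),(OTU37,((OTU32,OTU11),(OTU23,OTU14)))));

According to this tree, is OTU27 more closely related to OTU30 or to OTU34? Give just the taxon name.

OTU30

The MRCA of OTU27 and OTU30 subtends (OTU4,OTU30,OTU27) (3 taxa).
The MRCA of OTU27 and OTU34 subtends ((OTU4,OTU30,OTU27),(OTU22,(OTU59,OTU34,OTU28))) (7 taxa).
The first is nested inside the second, so OTU27 shares a more recent common ancestor with OTU30.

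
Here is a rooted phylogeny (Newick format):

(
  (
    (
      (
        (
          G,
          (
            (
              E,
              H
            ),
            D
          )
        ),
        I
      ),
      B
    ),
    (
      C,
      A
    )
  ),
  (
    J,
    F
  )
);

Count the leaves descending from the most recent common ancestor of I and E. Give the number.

5

The MRCA of I and E is the node subtending ((G,((E,H),D)),I).
That clade contains 5 terminal taxa: D, E, G, H, I.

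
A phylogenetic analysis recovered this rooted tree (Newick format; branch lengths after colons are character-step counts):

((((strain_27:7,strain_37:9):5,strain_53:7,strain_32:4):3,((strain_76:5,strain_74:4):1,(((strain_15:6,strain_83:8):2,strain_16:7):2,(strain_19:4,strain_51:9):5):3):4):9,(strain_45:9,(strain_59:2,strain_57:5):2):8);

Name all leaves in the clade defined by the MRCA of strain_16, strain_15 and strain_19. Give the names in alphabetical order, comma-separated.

strain_15, strain_16, strain_19, strain_51, strain_83

Tracing strain_16: it sits inside ((strain_15,strain_83),strain_16).
Tracing strain_15: it sits inside (strain_15,strain_83).
Tracing strain_19: it sits inside (strain_19,strain_51).
The smallest clade enclosing all 3 is (((strain_15,strain_83),strain_16),(strain_19,strain_51)); the answer is its 5 terminal taxa in alphabetical order.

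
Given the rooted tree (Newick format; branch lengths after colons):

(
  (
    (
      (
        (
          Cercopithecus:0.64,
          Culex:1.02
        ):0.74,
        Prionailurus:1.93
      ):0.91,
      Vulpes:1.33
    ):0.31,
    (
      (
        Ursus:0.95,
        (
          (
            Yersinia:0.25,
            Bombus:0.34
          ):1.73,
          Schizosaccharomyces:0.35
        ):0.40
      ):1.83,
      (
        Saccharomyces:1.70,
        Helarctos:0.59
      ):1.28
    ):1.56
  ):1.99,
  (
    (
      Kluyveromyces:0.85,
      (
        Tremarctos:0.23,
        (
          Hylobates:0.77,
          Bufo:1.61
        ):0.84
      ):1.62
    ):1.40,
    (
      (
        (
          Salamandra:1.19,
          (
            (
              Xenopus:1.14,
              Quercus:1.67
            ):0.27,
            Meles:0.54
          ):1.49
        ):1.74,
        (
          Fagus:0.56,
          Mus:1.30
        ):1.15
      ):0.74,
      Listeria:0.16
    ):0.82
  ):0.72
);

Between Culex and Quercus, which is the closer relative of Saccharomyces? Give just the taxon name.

Culex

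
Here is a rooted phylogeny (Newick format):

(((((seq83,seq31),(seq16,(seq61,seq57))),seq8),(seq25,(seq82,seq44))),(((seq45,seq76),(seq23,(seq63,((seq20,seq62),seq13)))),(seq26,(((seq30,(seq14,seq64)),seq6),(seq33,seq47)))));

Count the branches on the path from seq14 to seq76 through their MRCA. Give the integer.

9

The MRCA of seq14 and seq76 is the node subtending (((seq45,seq76),(seq23,(seq63,((seq20,seq62),seq13)))),(seq26,(((seq30,(seq14,seq64)),seq6),(seq33,seq47)))).
From seq14 up to that node: 6 branches. From seq76 up to the same node: 3 branches. Total: 6 + 3 = 9.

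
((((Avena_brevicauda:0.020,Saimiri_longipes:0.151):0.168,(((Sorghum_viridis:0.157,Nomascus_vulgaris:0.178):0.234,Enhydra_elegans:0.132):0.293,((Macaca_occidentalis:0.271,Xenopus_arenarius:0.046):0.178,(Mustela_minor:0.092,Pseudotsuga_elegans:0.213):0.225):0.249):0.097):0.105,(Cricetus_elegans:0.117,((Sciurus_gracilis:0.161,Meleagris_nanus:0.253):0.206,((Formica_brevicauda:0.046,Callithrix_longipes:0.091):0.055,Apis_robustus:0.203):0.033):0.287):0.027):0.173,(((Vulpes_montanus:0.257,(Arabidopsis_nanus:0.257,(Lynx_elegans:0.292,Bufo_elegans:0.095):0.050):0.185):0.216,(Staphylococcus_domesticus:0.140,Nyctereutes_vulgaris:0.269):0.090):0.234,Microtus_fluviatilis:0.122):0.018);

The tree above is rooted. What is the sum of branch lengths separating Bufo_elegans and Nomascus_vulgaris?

1.878

The path runs Bufo_elegans → … → MRCA → … → Nomascus_vulgaris; the MRCA is the root of the tree.
Branch lengths along that path: 0.095 + 0.050 + 0.185 + 0.216 + 0.234 + 0.018 + 0.173 + 0.105 + 0.097 + 0.293 + 0.234 + 0.178 = 1.878.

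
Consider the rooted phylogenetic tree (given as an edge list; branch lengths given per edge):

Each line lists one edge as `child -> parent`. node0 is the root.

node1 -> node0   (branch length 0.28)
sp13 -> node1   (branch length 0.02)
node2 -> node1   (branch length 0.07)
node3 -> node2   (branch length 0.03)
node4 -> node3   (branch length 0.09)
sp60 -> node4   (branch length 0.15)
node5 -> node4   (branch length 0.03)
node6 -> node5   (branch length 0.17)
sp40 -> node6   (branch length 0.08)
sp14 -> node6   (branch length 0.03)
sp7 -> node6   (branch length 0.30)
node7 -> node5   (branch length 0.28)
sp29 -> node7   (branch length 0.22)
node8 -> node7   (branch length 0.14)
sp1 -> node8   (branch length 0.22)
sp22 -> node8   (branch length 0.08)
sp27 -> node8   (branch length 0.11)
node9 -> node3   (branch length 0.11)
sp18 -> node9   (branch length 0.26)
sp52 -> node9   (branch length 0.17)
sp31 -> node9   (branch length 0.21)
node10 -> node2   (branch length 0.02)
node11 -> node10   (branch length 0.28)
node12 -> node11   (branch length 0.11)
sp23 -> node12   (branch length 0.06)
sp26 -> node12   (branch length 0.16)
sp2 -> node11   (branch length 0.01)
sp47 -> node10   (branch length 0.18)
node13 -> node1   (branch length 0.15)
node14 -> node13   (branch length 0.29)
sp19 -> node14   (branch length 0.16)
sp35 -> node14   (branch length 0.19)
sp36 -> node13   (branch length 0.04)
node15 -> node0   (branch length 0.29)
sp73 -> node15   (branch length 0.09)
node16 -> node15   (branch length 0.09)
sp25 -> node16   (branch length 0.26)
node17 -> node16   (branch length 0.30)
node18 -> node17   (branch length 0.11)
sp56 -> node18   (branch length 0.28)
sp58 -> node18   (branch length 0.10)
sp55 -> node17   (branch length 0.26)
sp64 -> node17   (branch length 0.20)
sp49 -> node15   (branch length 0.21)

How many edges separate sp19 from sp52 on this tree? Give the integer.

7

The MRCA of sp19 and sp52 is the node subtending (sp13,(((sp60,((sp40,sp14,sp7),(sp29,(sp1,sp22,sp27)))),(sp18,sp52,sp31)),(((sp23,sp26),sp2),sp47)),((sp19,sp35),sp36)).
From sp19 up to that node: 3 branches. From sp52 up to the same node: 4 branches. Total: 3 + 4 = 7.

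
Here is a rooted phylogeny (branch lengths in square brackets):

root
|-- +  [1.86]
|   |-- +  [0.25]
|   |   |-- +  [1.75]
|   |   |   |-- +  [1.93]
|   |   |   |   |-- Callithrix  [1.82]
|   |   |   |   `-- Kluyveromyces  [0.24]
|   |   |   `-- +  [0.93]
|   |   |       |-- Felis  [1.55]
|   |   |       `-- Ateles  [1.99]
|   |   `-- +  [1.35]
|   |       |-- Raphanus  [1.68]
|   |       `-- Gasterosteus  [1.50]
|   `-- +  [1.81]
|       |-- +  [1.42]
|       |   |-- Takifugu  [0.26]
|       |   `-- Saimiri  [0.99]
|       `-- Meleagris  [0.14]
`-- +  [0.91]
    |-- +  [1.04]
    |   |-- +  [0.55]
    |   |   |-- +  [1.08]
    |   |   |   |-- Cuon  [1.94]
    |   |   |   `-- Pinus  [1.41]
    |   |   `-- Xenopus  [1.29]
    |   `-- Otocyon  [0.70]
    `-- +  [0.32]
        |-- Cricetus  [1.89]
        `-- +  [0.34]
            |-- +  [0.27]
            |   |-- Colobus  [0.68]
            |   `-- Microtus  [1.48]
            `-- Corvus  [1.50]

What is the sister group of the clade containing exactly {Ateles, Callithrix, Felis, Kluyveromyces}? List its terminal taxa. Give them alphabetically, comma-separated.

Gasterosteus, Raphanus

The clade containing exactly {Ateles, Callithrix, Felis, Kluyveromyces} attaches to the tree at the node subtending (((Callithrix,Kluyveromyces),(Felis,Ateles)),(Raphanus,Gasterosteus)).
The other lineage descending from that same node — the sister group — is (Raphanus,Gasterosteus); its 2 tips in alphabetical order are the answer.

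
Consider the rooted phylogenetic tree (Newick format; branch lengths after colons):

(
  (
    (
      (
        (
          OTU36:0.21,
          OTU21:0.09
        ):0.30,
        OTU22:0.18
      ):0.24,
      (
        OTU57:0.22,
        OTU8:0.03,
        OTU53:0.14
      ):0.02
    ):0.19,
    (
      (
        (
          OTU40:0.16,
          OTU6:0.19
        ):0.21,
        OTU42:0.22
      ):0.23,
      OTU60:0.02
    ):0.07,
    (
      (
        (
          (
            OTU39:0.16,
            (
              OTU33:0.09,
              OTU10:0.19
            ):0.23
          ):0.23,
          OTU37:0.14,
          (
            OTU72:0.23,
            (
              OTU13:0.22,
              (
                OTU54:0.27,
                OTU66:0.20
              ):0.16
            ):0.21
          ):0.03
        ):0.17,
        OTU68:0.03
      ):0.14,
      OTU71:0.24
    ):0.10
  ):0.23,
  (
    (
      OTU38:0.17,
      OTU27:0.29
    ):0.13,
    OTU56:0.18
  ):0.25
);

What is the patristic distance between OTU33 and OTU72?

The path runs OTU33 → … → MRCA → … → OTU72; the MRCA is the node subtending ((OTU39,(OTU33,OTU10)),OTU37,(OTU72,(OTU13,(OTU54,OTU66)))).
Branch lengths along that path: 0.09 + 0.23 + 0.23 + 0.03 + 0.23 = 0.81.

0.81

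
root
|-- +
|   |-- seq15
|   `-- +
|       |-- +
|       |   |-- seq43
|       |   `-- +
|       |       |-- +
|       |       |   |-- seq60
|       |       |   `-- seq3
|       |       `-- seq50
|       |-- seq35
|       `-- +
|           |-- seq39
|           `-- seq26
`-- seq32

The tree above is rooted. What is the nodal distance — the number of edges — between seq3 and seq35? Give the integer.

5

The MRCA of seq3 and seq35 is the node subtending ((seq43,((seq60,seq3),seq50)),seq35,(seq39,seq26)).
From seq3 up to that node: 4 branches. From seq35 up to the same node: 1 branch. Total: 4 + 1 = 5.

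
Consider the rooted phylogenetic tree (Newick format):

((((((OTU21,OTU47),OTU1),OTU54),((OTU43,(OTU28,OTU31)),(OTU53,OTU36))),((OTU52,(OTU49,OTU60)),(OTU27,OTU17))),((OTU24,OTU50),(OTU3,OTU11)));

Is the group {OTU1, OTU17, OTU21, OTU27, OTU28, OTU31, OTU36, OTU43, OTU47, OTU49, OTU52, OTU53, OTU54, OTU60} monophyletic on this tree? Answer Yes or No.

The most recent common ancestor of these taxa subtends (((((OTU21,OTU47),OTU1),OTU54),((OTU43,(OTU28,OTU31)),(OTU53,OTU36))),((OTU52,(OTU49,OTU60)),(OTU27,OTU17))).
That clade has exactly 14 tips — every listed taxon and nothing else — so the group is monophyletic.

Yes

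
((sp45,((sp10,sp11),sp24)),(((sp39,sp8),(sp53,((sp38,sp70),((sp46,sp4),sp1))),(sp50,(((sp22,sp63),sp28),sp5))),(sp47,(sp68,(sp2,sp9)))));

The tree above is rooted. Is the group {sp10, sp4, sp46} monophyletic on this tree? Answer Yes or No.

The MRCA of the listed taxa is the root, so the smallest clade containing them is the whole tree.
That clade also contains sp1, sp11, sp2, sp22, sp24, sp28, sp38, sp39, sp45, sp47, sp5, sp50, sp53, sp63, sp68, sp70, sp8, sp9, which are not in the proposed group, so the group is not monophyletic.

No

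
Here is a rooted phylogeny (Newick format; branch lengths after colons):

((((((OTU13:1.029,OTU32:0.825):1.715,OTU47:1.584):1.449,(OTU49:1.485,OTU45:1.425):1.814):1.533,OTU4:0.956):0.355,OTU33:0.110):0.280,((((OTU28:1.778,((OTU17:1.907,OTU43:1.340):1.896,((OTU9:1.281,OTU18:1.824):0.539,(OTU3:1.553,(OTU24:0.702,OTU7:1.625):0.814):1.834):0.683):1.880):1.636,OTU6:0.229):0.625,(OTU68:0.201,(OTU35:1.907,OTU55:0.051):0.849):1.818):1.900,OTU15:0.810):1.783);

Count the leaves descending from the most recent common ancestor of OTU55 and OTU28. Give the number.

The MRCA of OTU55 and OTU28 is the node subtending (((OTU28,((OTU17,OTU43),((OTU9,OTU18),(OTU3,(OTU24,OTU7))))),OTU6),(OTU68,(OTU35,OTU55))).
That clade contains 12 terminal taxa: OTU17, OTU18, OTU24, OTU28, OTU3, OTU35, OTU43, OTU55, OTU6, OTU68, OTU7, OTU9.

12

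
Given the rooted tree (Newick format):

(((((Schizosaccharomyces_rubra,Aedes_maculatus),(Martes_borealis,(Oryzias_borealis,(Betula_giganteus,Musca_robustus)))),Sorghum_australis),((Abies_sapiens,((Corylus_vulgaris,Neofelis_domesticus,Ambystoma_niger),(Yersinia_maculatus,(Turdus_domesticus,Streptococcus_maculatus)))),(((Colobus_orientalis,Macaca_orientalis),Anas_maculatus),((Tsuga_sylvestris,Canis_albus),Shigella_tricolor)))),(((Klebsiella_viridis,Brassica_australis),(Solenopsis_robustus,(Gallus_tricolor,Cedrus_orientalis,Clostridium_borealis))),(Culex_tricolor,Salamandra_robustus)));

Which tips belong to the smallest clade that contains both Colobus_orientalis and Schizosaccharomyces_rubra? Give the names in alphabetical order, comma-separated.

Abies_sapiens, Aedes_maculatus, Ambystoma_niger, Anas_maculatus, Betula_giganteus, Canis_albus, Colobus_orientalis, Corylus_vulgaris, Macaca_orientalis, Martes_borealis, Musca_robustus, Neofelis_domesticus, Oryzias_borealis, Schizosaccharomyces_rubra, Shigella_tricolor, Sorghum_australis, Streptococcus_maculatus, Tsuga_sylvestris, Turdus_domesticus, Yersinia_maculatus

Tracing Colobus_orientalis: it sits inside (Colobus_orientalis,Macaca_orientalis).
Tracing Schizosaccharomyces_rubra: it sits inside (Schizosaccharomyces_rubra,Aedes_maculatus).
The smallest clade enclosing both is ((((Schizosaccharomyces_rubra,Aedes_maculatus),(Martes_borealis,(Oryzias_borealis,(Betula_giganteus,Musca_robustus)))),Sorghum_australis),((Abies_sapiens,((Corylus_vulgaris,Neofelis_domesticus,Ambystoma_niger),(Yersinia_maculatus,(Turdus_domesticus,Streptococcus_maculatus)))),(((Colobus_orientalis,Macaca_orientalis),Anas_maculatus),((Tsuga_sylvestris,Canis_albus),Shigella_tricolor)))); the answer is its 20 terminal taxa in alphabetical order.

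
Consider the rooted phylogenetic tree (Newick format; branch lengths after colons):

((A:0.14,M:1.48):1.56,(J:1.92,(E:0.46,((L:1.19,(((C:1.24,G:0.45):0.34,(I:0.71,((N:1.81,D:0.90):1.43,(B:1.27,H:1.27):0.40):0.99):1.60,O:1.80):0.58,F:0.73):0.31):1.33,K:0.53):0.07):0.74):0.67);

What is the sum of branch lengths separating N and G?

6.62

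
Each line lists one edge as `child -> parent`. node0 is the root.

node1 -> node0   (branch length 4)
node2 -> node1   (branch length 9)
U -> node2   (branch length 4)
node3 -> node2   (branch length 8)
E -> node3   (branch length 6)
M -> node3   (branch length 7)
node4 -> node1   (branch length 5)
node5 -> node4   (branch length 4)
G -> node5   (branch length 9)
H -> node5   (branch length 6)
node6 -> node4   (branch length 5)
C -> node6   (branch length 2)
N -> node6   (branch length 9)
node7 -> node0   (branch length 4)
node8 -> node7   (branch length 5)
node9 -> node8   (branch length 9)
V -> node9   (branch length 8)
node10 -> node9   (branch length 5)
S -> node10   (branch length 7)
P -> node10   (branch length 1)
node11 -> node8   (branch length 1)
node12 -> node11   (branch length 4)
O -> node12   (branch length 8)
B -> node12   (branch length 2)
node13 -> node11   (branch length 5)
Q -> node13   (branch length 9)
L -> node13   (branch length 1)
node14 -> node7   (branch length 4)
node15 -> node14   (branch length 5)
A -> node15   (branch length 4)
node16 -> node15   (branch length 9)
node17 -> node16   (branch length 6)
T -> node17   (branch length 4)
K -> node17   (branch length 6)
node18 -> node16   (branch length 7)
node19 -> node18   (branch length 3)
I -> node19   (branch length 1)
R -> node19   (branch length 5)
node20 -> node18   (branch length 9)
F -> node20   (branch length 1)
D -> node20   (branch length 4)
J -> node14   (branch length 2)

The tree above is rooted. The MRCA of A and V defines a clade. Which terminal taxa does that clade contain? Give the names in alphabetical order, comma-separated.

A, B, D, F, I, J, K, L, O, P, Q, R, S, T, V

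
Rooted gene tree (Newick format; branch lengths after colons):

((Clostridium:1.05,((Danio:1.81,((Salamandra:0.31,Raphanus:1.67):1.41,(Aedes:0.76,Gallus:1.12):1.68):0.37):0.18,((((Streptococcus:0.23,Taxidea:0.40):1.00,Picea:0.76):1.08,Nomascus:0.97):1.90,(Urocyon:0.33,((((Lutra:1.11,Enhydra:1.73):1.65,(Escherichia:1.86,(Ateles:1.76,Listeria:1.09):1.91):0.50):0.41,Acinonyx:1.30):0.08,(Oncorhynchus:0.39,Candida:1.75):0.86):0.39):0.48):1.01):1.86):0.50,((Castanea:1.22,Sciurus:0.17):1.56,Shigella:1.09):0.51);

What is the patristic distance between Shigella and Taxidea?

The path runs Shigella → … → MRCA → … → Taxidea; the MRCA is the root of the tree.
Branch lengths along that path: 1.09 + 0.51 + 0.50 + 1.86 + 1.01 + 1.90 + 1.08 + 1.00 + 0.40 = 9.35.

9.35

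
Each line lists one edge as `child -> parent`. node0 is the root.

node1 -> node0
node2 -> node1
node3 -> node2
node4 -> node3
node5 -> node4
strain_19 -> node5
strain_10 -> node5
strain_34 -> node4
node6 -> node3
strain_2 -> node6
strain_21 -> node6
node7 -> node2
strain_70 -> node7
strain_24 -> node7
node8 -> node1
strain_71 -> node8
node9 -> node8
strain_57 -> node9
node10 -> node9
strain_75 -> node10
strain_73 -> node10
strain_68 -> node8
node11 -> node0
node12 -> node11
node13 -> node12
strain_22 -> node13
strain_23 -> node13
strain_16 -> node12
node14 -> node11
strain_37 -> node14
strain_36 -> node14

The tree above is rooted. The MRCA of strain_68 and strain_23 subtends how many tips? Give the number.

17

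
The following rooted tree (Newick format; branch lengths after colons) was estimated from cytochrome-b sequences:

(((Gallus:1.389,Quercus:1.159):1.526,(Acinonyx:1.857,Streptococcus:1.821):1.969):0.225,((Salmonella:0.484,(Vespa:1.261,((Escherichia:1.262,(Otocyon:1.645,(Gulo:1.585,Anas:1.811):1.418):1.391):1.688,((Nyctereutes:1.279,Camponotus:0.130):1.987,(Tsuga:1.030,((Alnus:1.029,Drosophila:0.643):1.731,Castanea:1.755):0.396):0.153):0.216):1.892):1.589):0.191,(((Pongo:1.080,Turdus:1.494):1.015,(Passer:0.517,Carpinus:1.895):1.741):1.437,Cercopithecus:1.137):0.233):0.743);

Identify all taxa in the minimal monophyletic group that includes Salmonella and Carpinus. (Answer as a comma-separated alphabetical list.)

Tracing Salmonella: it sits inside (Salmonella,(Vespa,((Escherichia,(Otocyon,(Gulo,Anas))),((Nyctereutes,Camponotus),(Tsuga,((Alnus,Drosophila),Castanea)))))).
Tracing Carpinus: it sits inside (Passer,Carpinus).
The smallest clade enclosing both is ((Salmonella,(Vespa,((Escherichia,(Otocyon,(Gulo,Anas))),((Nyctereutes,Camponotus),(Tsuga,((Alnus,Drosophila),Castanea)))))),(((Pongo,Turdus),(Passer,Carpinus)),Cercopithecus)); the answer is its 17 terminal taxa in alphabetical order.

Alnus, Anas, Camponotus, Carpinus, Castanea, Cercopithecus, Drosophila, Escherichia, Gulo, Nyctereutes, Otocyon, Passer, Pongo, Salmonella, Tsuga, Turdus, Vespa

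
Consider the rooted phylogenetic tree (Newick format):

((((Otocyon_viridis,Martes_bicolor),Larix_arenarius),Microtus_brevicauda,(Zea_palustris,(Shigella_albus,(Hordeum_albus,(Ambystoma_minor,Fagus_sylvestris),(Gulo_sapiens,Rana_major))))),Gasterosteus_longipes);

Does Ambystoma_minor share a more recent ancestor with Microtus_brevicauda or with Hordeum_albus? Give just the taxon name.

Hordeum_albus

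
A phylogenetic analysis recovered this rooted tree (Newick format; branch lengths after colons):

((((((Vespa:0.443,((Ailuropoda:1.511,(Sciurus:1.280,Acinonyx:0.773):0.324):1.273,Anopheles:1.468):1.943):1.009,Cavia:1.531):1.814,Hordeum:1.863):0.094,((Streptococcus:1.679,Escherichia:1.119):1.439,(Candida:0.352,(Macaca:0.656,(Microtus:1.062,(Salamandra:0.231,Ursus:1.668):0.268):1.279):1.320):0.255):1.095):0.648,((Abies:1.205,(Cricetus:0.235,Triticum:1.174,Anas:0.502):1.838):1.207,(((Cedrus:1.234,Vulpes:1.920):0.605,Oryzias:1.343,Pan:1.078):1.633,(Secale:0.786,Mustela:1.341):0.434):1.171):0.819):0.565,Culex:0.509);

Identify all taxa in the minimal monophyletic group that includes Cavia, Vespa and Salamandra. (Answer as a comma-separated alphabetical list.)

Acinonyx, Ailuropoda, Anopheles, Candida, Cavia, Escherichia, Hordeum, Macaca, Microtus, Salamandra, Sciurus, Streptococcus, Ursus, Vespa

Tracing Cavia: it sits inside ((Vespa,((Ailuropoda,(Sciurus,Acinonyx)),Anopheles)),Cavia).
Tracing Vespa: it sits inside (Vespa,((Ailuropoda,(Sciurus,Acinonyx)),Anopheles)).
Tracing Salamandra: it sits inside (Salamandra,Ursus).
The smallest clade enclosing all 3 is ((((Vespa,((Ailuropoda,(Sciurus,Acinonyx)),Anopheles)),Cavia),Hordeum),((Streptococcus,Escherichia),(Candida,(Macaca,(Microtus,(Salamandra,Ursus)))))); the answer is its 14 terminal taxa in alphabetical order.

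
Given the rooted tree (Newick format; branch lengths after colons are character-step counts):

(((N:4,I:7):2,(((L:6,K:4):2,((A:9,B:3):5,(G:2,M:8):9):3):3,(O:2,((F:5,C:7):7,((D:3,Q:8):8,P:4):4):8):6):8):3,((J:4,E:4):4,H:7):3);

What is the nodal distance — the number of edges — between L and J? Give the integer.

8

The MRCA of L and J is the root of the tree.
From L up to that node: 5 branches. From J up to the same node: 3 branches. Total: 5 + 3 = 8.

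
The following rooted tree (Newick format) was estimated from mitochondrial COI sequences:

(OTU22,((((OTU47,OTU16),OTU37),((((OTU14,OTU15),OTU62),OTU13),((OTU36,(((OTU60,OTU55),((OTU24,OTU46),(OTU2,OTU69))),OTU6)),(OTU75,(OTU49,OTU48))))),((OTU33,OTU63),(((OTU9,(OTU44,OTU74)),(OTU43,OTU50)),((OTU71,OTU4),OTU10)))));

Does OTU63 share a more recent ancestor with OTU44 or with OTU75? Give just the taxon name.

OTU44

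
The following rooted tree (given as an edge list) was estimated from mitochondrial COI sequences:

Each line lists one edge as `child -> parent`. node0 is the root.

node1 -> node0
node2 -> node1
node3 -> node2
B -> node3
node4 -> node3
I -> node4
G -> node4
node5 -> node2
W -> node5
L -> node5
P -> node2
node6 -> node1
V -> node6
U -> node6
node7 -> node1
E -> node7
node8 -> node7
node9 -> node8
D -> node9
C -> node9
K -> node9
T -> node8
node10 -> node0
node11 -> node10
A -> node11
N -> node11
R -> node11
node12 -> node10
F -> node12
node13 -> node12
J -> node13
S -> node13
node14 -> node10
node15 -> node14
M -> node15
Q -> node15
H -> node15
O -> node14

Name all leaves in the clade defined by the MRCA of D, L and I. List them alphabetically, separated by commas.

B, C, D, E, G, I, K, L, P, T, U, V, W

Tracing D: it sits inside (D,C,K).
Tracing L: it sits inside (W,L).
Tracing I: it sits inside (I,G).
The smallest clade enclosing all 3 is (((B,(I,G)),(W,L),P),(V,U),(E,((D,C,K),T))); the answer is its 13 terminal taxa in alphabetical order.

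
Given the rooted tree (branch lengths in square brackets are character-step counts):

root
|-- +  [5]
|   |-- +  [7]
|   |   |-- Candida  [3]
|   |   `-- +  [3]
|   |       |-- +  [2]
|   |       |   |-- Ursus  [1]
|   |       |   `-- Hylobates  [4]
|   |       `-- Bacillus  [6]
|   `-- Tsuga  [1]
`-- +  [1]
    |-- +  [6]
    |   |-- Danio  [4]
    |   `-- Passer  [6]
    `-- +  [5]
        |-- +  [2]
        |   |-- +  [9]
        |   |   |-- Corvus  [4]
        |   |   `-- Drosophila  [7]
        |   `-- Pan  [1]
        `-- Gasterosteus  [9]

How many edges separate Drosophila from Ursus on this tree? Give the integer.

The MRCA of Drosophila and Ursus is the root of the tree.
From Drosophila up to that node: 5 branches. From Ursus up to the same node: 5 branches. Total: 5 + 5 = 10.

10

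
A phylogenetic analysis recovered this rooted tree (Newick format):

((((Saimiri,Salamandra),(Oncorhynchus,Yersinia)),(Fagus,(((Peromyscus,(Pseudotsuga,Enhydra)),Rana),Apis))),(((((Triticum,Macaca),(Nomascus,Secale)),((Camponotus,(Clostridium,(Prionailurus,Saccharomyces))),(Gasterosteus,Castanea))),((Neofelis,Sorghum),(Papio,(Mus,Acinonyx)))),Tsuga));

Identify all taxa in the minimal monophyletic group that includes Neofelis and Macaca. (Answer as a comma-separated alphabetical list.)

Acinonyx, Camponotus, Castanea, Clostridium, Gasterosteus, Macaca, Mus, Neofelis, Nomascus, Papio, Prionailurus, Saccharomyces, Secale, Sorghum, Triticum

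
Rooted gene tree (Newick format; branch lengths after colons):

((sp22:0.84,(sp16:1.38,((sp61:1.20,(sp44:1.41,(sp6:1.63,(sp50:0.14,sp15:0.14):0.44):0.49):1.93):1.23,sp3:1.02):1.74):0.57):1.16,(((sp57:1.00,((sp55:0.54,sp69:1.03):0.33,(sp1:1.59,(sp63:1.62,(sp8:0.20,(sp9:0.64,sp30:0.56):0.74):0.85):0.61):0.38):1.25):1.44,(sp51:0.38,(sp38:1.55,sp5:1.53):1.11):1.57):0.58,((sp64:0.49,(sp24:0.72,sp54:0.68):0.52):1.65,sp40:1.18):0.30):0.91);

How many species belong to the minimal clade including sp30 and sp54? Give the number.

The MRCA of sp30 and sp54 is the node subtending (((sp57,((sp55,sp69),(sp1,(sp63,(sp8,(sp9,sp30)))))),(sp51,(sp38,sp5))),((sp64,(sp24,sp54)),sp40)).
That clade contains 15 terminal taxa: sp1, sp24, sp30, sp38, sp40, sp5, sp51, sp54, sp55, sp57, sp63, sp64, sp69, sp8, sp9.

15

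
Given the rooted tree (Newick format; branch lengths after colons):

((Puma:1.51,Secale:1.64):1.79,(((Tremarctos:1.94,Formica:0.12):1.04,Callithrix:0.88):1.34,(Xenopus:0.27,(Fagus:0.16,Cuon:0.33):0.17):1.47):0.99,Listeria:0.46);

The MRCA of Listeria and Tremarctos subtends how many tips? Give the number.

9

The MRCA of Listeria and Tremarctos is the root, so the clade is the entire tree.
That clade contains 9 terminal taxa: Callithrix, Cuon, Fagus, Formica, Listeria, Puma, Secale, Tremarctos, Xenopus.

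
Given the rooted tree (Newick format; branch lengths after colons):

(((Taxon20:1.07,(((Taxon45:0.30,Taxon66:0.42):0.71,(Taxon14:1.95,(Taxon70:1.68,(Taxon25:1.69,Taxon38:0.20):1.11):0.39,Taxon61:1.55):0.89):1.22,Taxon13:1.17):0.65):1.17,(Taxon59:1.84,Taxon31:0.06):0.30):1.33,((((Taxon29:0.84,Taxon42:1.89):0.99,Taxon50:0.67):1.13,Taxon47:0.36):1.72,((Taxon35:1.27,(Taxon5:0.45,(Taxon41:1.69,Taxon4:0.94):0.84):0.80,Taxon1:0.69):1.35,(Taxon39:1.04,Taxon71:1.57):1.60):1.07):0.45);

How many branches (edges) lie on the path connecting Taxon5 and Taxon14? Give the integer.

The MRCA of Taxon5 and Taxon14 is the root of the tree.
From Taxon5 up to that node: 5 branches. From Taxon14 up to the same node: 6 branches. Total: 5 + 6 = 11.

11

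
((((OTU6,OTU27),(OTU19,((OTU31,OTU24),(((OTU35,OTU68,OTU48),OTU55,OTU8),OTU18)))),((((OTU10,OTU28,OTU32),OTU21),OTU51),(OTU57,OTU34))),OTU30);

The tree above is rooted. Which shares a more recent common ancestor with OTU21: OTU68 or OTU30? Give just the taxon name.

The MRCA of OTU21 and OTU68 subtends (((OTU6,OTU27),(OTU19,((OTU31,OTU24),(((OTU35,OTU68,OTU48),OTU55,OTU8),OTU18)))),((((OTU10,OTU28,OTU32),OTU21),OTU51),(OTU57,OTU34))) (18 taxa).
The MRCA of OTU21 and OTU30 is the root, subtending the entire tree (19 taxa).
The first is nested inside the second, so OTU21 shares a more recent common ancestor with OTU68.

OTU68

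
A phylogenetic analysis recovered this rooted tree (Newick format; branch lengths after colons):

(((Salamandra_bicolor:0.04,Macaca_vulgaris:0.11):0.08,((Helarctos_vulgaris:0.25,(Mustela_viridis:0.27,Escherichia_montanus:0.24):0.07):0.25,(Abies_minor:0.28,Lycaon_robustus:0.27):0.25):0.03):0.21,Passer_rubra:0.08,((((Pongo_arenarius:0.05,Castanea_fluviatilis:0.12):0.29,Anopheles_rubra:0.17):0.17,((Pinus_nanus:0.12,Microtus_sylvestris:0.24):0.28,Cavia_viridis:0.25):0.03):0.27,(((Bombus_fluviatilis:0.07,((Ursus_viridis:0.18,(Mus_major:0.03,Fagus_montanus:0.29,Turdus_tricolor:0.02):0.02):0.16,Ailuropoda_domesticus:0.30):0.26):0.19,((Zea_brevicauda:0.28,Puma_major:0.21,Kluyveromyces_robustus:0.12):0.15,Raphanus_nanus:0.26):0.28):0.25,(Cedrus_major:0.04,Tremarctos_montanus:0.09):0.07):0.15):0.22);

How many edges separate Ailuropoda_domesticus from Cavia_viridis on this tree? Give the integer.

The MRCA of Ailuropoda_domesticus and Cavia_viridis is the node subtending ((((Pongo_arenarius,Castanea_fluviatilis),Anopheles_rubra),((Pinus_nanus,Microtus_sylvestris),Cavia_viridis)),(((Bombus_fluviatilis,((Ursus_viridis,(Mus_major,Fagus_montanus,Turdus_tricolor)),Ailuropoda_domesticus)),((Zea_brevicauda,Puma_major,Kluyveromyces_robustus),Raphanus_nanus)),(Cedrus_major,Tremarctos_montanus))).
From Ailuropoda_domesticus up to that node: 5 branches. From Cavia_viridis up to the same node: 3 branches. Total: 5 + 3 = 8.

8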